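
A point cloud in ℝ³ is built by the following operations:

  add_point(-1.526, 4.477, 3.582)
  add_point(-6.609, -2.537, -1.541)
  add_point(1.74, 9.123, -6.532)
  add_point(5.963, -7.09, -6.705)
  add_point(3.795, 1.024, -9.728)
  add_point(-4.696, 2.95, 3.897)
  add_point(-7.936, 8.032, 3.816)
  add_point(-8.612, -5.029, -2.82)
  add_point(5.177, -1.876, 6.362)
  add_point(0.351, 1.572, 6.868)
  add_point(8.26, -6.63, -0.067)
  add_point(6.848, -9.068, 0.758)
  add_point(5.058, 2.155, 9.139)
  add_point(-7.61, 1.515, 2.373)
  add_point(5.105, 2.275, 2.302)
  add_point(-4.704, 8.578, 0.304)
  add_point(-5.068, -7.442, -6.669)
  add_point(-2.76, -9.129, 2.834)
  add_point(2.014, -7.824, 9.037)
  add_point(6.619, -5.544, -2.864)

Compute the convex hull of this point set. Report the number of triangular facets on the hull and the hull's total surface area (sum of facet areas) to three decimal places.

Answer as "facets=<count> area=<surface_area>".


facets=24 area=1002.141

Hull vertices (14/20): indices [2, 3, 4, 6, 7, 10, 11, 12, 13, 14, 15, 16, 17, 18].

Facet areas (half cross-product norm):
  f1: (p18, p12, p10) → 55.9562
  f2: (p18, p6, p12) → 78.8669
  f3: (p14, p2, p10) → 50.8887
  f4: (p14, p12, p10) → 32.4139
  f5: (p14, p12, p2) → 25.7053
  f6: (p15, p12, p2) → 68.9262
  f7: (p15, p6, p12) → 35.1563
  f8: (p15, p2, p7) → 67.9814
  f9: (p15, p6, p7) → 34.5254
  f10: (p4, p2, p10) → 55.0694
  f11: (p4, p3, p10) → 29.5538
  f12: (p16, p17, p7) → 25.8722
  f13: (p16, p4, p3) → 48.1307
  f14: (p16, p2, p7) → 50.9426
  f15: (p16, p4, p2) → 52.7381
  f16: (p13, p18, p6) → 42.0038
  f17: (p13, p17, p18) → 46.0488
  f18: (p13, p6, p7) → 13.0409
  f19: (p13, p17, p7) → 38.1025
  f20: (p11, p3, p10) → 10.3175
  f21: (p11, p18, p10) → 13.1585
  f22: (p11, p17, p18) → 35.3237
  f23: (p11, p16, p3) → 42.6581
  f24: (p11, p16, p17) → 48.7605
Σ area = 1002.141

Euler: V−E+F = 14−36+24 = 2.


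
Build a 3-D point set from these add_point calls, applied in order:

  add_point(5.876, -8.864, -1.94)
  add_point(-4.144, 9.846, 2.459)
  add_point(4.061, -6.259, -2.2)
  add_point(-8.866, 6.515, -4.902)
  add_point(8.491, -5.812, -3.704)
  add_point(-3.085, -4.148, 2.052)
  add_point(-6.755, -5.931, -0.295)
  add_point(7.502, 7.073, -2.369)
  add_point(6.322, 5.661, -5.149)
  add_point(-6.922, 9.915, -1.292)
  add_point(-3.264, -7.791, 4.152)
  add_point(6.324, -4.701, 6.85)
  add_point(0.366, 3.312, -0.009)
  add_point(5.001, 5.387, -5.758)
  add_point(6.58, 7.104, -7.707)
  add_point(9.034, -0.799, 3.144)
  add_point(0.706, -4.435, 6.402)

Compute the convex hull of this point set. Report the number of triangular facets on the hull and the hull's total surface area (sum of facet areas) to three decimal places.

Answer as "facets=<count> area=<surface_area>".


12 of the 17 inputs are extreme points: [0, 1, 3, 4, 6, 7, 9, 10, 11, 14, 15, 16].

Per-facet area ½‖(b−a)×(c−a)‖:
  f1: (p4, p0, p3) → 46.7087
  f2: (p4, p14, p3) → 107.1363
  f3: (p4, p7, p15) → 41.3780
  f4: (p4, p7, p14) → 35.0685
  f5: (p1, p7, p15) → 62.4715
  f6: (p1, p7, p14) → 34.1552
  f7: (p6, p0, p3) → 83.3106
  f8: (p6, p10, p0) → 32.6656
  f9: (p6, p1, p10) → 48.1237
  f10: (p11, p10, p0) → 46.4729
  f11: (p11, p4, p15) → 25.5276
  f12: (p11, p4, p0) → 21.3515
  f13: (p11, p1, p15) → 50.9056
  f14: (p9, p14, p3) → 40.3797
  f15: (p9, p1, p14) → 34.8415
  f16: (p9, p6, p3) → 34.1234
  f17: (p9, p6, p1) → 36.9665
  f18: (p16, p1, p10) → 43.0273
  f19: (p16, p11, p10) → 11.3887
  f20: (p16, p11, p1) → 40.8025
Σ area = 876.805

Euler: V−E+F = 12−30+20 = 2.

facets=20 area=876.805


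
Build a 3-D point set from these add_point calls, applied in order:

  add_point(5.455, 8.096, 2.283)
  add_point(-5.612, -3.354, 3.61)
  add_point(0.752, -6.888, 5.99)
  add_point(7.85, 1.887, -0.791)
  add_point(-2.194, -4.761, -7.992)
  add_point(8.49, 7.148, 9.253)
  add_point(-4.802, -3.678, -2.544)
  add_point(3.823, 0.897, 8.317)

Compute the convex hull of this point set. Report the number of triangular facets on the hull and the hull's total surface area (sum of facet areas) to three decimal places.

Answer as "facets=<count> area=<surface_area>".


Hull vertices (8/8): indices [0, 1, 2, 3, 4, 5, 6, 7].

Facet areas (half cross-product norm):
  f1: (p3, p2, p5) → 74.2562
  f2: (p3, p4, p2) → 83.0852
  f3: (p7, p5, p1) → 24.2478
  f4: (p7, p2, p1) → 33.2403
  f5: (p7, p2, p5) → 10.1255
  f6: (p0, p5, p1) → 60.8367
  f7: (p0, p3, p5) → 27.7735
  f8: (p0, p3, p4) → 47.5225
  f9: (p6, p0, p1) → 49.2048
  f10: (p6, p0, p4) → 49.7687
  f11: (p6, p2, p1) → 23.4324
  f12: (p6, p4, p2) → 29.4868
Σ area = 512.980

Euler: V−E+F = 8−18+12 = 2.

facets=12 area=512.980


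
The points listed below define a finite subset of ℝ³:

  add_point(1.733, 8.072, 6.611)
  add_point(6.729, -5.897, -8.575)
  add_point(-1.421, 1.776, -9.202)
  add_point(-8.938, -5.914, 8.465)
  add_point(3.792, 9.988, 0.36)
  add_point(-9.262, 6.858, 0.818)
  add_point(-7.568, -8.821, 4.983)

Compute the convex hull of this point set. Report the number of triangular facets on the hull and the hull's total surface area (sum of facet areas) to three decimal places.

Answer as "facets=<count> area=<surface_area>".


Extreme-point indices: [0, 1, 2, 3, 4, 5, 6] — 7 of 7 on the boundary.

Facet areas (half cross-product norm):
  f1: (p0, p4, p5) → 42.4253
  f2: (p0, p6, p1) → 175.2917
  f3: (p0, p4, p1) → 61.2829
  f4: (p2, p6, p5) → 108.7600
  f5: (p2, p6, p1) → 103.1335
  f6: (p2, p4, p5) → 79.9642
  f7: (p2, p4, p1) → 76.1132
  f8: (p3, p6, p5) → 34.8493
  f9: (p3, p0, p5) → 91.5451
  f10: (p3, p0, p6) → 40.7495
Σ area = 814.114

Check V−E+F: 7 − 15 + 10 = 2.

facets=10 area=814.114


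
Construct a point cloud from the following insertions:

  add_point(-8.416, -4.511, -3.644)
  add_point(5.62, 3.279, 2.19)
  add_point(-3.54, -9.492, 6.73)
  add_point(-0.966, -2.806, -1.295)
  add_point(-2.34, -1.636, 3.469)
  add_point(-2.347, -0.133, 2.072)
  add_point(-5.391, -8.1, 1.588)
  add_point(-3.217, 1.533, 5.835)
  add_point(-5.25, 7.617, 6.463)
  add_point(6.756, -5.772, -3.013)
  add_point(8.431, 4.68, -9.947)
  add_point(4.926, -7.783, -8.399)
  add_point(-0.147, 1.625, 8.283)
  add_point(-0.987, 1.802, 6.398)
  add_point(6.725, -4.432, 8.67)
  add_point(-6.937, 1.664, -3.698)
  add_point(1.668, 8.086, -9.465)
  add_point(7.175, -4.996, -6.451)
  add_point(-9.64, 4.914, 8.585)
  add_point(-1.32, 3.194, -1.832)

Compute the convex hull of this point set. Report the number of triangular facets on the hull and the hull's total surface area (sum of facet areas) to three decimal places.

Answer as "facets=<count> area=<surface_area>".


facets=24 area=1107.874

Points on the hull: [0, 1, 2, 6, 8, 9, 10, 11, 12, 14, 15, 16, 17, 18] (14 of 20).

Area of each hull facet:
  f1: (p14, p2, p18) → 91.1689
  f2: (p0, p2, p18) → 89.4450
  f3: (p12, p14, p18) → 17.7516
  f4: (p12, p8, p18) → 22.4876
  f5: (p1, p14, p10) → 46.5873
  f6: (p1, p12, p14) → 36.7547
  f7: (p1, p12, p8) → 34.2800
  f8: (p16, p1, p10) → 46.4892
  f9: (p16, p1, p8) → 82.0092
  f10: (p16, p8, p18) → 35.6990
  f11: (p11, p14, p2) → 95.5349
  f12: (p11, p9, p14) → 13.5604
  f13: (p11, p16, p10) → 48.6406
  f14: (p11, p16, p0) → 109.0206
  f15: (p15, p0, p18) → 40.5167
  f16: (p15, p16, p18) → 70.1856
  f17: (p15, p16, p0) → 28.3411
  f18: (p6, p0, p2) → 6.4262
  f19: (p6, p11, p2) → 37.0521
  f20: (p6, p11, p0) → 49.2428
  f21: (p17, p11, p10) → 17.7289
  f22: (p17, p11, p9) → 7.0084
  f23: (p17, p14, p10) → 74.6940
  f24: (p17, p9, p14) → 7.2495
Σ area = 1107.874

Euler characteristic 14−36+24 = 2 ✓


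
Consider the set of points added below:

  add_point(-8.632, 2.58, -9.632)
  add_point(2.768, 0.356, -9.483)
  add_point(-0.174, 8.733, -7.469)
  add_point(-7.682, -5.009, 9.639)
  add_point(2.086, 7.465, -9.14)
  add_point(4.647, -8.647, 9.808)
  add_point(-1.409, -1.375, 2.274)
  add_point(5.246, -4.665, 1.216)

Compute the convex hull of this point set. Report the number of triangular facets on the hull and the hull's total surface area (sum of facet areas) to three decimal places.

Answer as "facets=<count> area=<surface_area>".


Extreme-point indices: [0, 1, 2, 3, 4, 5, 7] — 7 of 8 on the boundary.

Triangle areas on the boundary:
  f1: (p3, p2, p0) → 110.7116
  f2: (p3, p5, p0) → 131.5582
  f3: (p3, p5, p2) → 147.7518
  f4: (p1, p5, p0) → 122.1284
  f5: (p1, p5, p7) → 15.2752
  f6: (p4, p1, p7) → 39.7420
  f7: (p4, p5, p7) → 36.9911
  f8: (p4, p5, p2) → 38.4525
  f9: (p4, p2, p0) → 16.0103
  f10: (p4, p1, p0) → 39.8239
Σ area = 698.445

Euler characteristic 7−15+10 = 2 ✓

facets=10 area=698.445


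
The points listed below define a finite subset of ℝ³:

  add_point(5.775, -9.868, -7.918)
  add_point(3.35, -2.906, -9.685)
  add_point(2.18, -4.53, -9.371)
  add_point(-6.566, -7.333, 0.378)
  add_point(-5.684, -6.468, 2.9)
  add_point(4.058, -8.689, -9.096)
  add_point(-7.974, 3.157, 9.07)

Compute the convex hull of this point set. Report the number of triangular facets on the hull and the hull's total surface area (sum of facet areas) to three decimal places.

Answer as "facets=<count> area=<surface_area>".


facets=10 area=350.992

Points on the hull: [0, 1, 2, 3, 4, 5, 6] (7 of 7).

Per-facet area ½‖(b−a)×(c−a)‖:
  f1: (p1, p0, p6) → 84.2079
  f2: (p2, p1, p6) → 22.5545
  f3: (p3, p2, p6) → 85.2538
  f4: (p4, p0, p6) → 69.8753
  f5: (p4, p3, p6) → 12.1868
  f6: (p4, p3, p0) → 20.2794
  f7: (p5, p3, p0) → 16.5483
  f8: (p5, p3, p2) → 30.5978
  f9: (p5, p1, p0) → 5.4812
  f10: (p5, p2, p1) → 4.0072
Σ area = 350.992

Check V−E+F: 7 − 15 + 10 = 2.


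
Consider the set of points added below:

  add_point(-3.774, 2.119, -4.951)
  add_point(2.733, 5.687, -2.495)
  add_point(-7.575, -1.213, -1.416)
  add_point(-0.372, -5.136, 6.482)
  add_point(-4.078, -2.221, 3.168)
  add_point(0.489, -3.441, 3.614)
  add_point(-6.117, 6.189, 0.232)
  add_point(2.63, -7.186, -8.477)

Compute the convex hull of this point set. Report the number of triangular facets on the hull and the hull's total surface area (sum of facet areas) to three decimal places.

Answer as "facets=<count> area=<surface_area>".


Hull vertices (8/8): indices [0, 1, 2, 3, 4, 5, 6, 7].

Per-facet area ½‖(b−a)×(c−a)‖:
  f1: (p3, p7, p2) → 75.6584
  f2: (p0, p7, p2) → 36.3793
  f3: (p0, p7, p1) → 46.2496
  f4: (p4, p3, p2) → 6.5440
  f5: (p5, p7, p1) → 68.4337
  f6: (p5, p3, p1) → 8.1890
  f7: (p5, p3, p7) → 16.1309
  f8: (p6, p0, p2) → 20.4595
  f9: (p6, p0, p1) → 26.6690
  f10: (p6, p4, p2) → 22.4494
  f11: (p6, p3, p1) → 62.5919
  f12: (p6, p4, p3) → 16.0172
Σ area = 405.772

Check V−E+F: 8 − 18 + 12 = 2.

facets=12 area=405.772


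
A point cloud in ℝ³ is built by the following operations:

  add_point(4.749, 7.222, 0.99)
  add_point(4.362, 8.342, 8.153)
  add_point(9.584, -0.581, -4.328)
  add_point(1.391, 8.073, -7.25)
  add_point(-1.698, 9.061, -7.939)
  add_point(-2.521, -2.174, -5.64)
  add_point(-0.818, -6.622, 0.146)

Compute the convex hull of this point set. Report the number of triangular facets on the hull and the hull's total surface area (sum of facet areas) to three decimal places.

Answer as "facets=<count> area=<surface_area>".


Extreme-point indices: [0, 1, 2, 3, 4, 5, 6] — 7 of 7 on the boundary.

Facet areas (half cross-product norm):
  f1: (p4, p2, p5) → 69.4900
  f2: (p1, p4, p5) → 96.8843
  f3: (p6, p2, p5) → 44.7848
  f4: (p6, p1, p5) → 66.2449
  f5: (p6, p1, p2) → 100.1241
  f6: (p3, p4, p2) → 9.5949
  f7: (p3, p1, p4) → 24.1075
  f8: (p0, p1, p2) → 29.8352
  f9: (p0, p3, p2) → 46.2425
  f10: (p0, p3, p1) → 15.7222
Σ area = 503.030

Euler: V−E+F = 7−15+10 = 2.

facets=10 area=503.030


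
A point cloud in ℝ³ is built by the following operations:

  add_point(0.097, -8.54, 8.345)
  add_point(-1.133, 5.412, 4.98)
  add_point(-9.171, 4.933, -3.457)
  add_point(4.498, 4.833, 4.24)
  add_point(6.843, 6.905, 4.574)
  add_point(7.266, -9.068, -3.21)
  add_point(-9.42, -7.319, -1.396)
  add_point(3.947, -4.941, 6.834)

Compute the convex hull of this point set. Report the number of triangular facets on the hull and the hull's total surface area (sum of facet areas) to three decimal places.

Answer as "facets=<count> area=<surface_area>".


Points on the hull: [0, 1, 2, 4, 5, 6, 7] (7 of 8).

Facet areas (half cross-product norm):
  f1: (p0, p5, p6) → 90.4342
  f2: (p2, p5, p6) → 104.6323
  f3: (p2, p4, p5) → 154.1157
  f4: (p7, p4, p5) → 69.9240
  f5: (p7, p0, p5) → 30.4293
  f6: (p7, p0, p4) → 18.3849
  f7: (p1, p0, p4) → 58.1880
  f8: (p1, p2, p4) → 36.0860
  f9: (p1, p0, p6) → 93.5503
  f10: (p1, p2, p6) → 72.3085
Σ area = 728.053

Check V−E+F: 7 − 15 + 10 = 2.

facets=10 area=728.053


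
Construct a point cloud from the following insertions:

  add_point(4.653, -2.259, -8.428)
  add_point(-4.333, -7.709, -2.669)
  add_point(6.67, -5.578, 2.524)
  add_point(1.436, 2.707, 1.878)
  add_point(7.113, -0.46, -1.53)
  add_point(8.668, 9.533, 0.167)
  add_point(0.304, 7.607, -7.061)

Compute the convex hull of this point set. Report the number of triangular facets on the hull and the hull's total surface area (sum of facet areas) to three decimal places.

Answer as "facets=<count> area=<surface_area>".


Points on the hull: [0, 1, 2, 3, 4, 5, 6] (7 of 7).

Area of each hull facet:
  f1: (p0, p2, p1) → 62.0867
  f2: (p6, p0, p1) → 65.0338
  f3: (p6, p0, p5) → 60.8613
  f4: (p3, p2, p1) → 56.6621
  f5: (p3, p2, p5) → 48.5513
  f6: (p3, p6, p1) → 65.3344
  f7: (p3, p6, p5) → 47.6099
  f8: (p4, p2, p5) → 24.9128
  f9: (p4, p0, p5) → 34.8480
  f10: (p4, p0, p2) → 23.0399
Σ area = 488.940

Check V−E+F: 7 − 15 + 10 = 2.

facets=10 area=488.940


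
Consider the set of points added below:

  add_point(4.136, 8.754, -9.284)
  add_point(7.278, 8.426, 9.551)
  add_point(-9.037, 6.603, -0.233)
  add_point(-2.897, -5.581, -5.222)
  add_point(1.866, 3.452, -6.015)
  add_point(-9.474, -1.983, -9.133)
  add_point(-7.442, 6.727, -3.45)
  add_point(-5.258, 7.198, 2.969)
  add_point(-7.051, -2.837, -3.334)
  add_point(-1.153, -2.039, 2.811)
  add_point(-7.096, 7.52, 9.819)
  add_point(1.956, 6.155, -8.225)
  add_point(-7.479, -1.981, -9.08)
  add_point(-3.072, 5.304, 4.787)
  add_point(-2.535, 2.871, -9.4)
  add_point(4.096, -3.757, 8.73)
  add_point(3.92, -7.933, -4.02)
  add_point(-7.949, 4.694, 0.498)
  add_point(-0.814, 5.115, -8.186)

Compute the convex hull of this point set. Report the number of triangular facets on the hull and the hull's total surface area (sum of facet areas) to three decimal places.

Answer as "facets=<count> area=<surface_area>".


facets=20 area=1077.000

12 of the 19 inputs are extreme points: [0, 1, 2, 3, 5, 6, 8, 10, 12, 14, 15, 16].

Triangle areas on the boundary:
  f1: (p0, p16, p1) → 158.8104
  f2: (p10, p0, p1) → 136.1057
  f3: (p12, p16, p5) → 7.6111
  f4: (p8, p10, p5) → 41.0576
  f5: (p15, p16, p1) → 78.7932
  f6: (p15, p10, p1) → 86.3731
  f7: (p15, p8, p10) → 115.9277
  f8: (p6, p0, p5) → 69.4104
  f9: (p14, p0, p16) → 60.0587
  f10: (p14, p12, p16) → 46.1369
  f11: (p14, p0, p5) → 4.5413
  f12: (p14, p12, p5) → 4.8576
  f13: (p3, p16, p5) → 10.6957
  f14: (p3, p8, p5) → 16.8697
  f15: (p3, p15, p16) → 48.9323
  f16: (p3, p15, p8) → 41.8149
  f17: (p2, p10, p0) → 76.5713
  f18: (p2, p6, p0) → 14.2964
  f19: (p2, p10, p5) → 40.4263
  f20: (p2, p6, p5) → 17.7100
Σ area = 1077.000

Euler: V−E+F = 12−30+20 = 2.


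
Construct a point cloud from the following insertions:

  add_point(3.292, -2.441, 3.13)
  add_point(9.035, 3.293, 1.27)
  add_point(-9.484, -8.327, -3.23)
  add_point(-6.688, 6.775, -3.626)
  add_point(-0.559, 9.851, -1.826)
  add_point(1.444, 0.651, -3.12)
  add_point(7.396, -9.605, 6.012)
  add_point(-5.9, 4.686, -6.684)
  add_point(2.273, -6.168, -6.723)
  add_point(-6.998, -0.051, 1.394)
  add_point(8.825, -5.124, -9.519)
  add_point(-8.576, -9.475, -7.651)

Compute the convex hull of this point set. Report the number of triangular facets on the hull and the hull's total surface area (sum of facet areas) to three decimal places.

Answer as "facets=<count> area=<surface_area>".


10 of the 12 inputs are extreme points: [0, 1, 2, 3, 4, 6, 7, 9, 10, 11].

Facet areas (half cross-product norm):
  f1: (p10, p4, p1) → 81.6979
  f2: (p7, p10, p4) → 79.2180
  f3: (p11, p7, p10) → 118.8848
  f4: (p0, p4, p1) → 49.7207
  f5: (p0, p9, p4) → 62.8659
  f6: (p3, p7, p4) → 12.9442
  f7: (p3, p9, p4) → 29.2471
  f8: (p3, p9, p2) → 37.9011
  f9: (p3, p11, p2) → 35.1746
  f10: (p3, p11, p7) → 22.7208
  f11: (p6, p10, p1) → 90.1913
  f12: (p6, p0, p1) → 34.5616
  f13: (p6, p11, p10) → 141.6476
  f14: (p6, p11, p2) → 43.2675
  f15: (p6, p9, p2) → 86.9428
  f16: (p6, p0, p9) → 33.9956
Σ area = 960.982

Check V−E+F: 10 − 24 + 16 = 2.

facets=16 area=960.982


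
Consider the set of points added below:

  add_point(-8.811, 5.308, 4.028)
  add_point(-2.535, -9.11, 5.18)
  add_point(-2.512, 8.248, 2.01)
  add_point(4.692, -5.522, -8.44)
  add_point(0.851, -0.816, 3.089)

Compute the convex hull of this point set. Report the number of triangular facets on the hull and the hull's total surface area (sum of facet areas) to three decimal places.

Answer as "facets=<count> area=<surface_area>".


5 of the 5 inputs are extreme points: [0, 1, 2, 3, 4].

Per-facet area ½‖(b−a)×(c−a)‖:
  f1: (p1, p3, p0) → 124.3108
  f2: (p2, p3, p0) → 66.5206
  f3: (p4, p1, p0) → 52.1756
  f4: (p4, p2, p0) → 34.9985
  f5: (p4, p1, p3) → 59.9324
  f6: (p4, p2, p3) → 59.6016
Σ area = 397.540

Euler: V−E+F = 5−9+6 = 2.

facets=6 area=397.540


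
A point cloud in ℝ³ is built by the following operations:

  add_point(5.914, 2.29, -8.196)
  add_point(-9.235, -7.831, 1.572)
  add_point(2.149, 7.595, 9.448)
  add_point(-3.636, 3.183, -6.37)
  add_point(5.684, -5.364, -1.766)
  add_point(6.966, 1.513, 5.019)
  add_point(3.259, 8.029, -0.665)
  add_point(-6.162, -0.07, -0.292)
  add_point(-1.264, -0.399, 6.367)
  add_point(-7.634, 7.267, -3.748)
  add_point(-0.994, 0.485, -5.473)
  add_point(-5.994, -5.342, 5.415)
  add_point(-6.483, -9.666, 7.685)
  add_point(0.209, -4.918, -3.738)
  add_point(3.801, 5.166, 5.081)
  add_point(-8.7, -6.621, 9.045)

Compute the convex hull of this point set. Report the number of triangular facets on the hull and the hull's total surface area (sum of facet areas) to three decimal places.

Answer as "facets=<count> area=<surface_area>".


Hull vertices (11/16): indices [0, 1, 2, 3, 4, 5, 6, 9, 12, 13, 15].

Per-facet area ½‖(b−a)×(c−a)‖:
  f1: (p12, p2, p5) → 78.9033
  f2: (p3, p9, p1) → 46.1694
  f3: (p3, p9, p0) → 19.9768
  f4: (p6, p9, p2) → 57.0043
  f5: (p6, p9, p0) → 55.7849
  f6: (p6, p2, p5) → 38.7935
  f7: (p6, p0, p5) → 46.2038
  f8: (p4, p0, p5) → 48.4999
  f9: (p4, p12, p5) → 77.3650
  f10: (p4, p12, p1) → 53.2091
  f11: (p15, p9, p1) → 60.1687
  f12: (p15, p12, p1) → 13.8143
  f13: (p15, p9, p2) → 134.9901
  f14: (p15, p12, p2) → 34.4227
  f15: (p13, p4, p1) → 25.9458
  f16: (p13, p4, p0) → 28.2208
  f17: (p13, p3, p1) → 52.4206
  f18: (p13, p3, p0) → 41.2120
Σ area = 913.105

Euler characteristic 11−27+18 = 2 ✓

facets=18 area=913.105


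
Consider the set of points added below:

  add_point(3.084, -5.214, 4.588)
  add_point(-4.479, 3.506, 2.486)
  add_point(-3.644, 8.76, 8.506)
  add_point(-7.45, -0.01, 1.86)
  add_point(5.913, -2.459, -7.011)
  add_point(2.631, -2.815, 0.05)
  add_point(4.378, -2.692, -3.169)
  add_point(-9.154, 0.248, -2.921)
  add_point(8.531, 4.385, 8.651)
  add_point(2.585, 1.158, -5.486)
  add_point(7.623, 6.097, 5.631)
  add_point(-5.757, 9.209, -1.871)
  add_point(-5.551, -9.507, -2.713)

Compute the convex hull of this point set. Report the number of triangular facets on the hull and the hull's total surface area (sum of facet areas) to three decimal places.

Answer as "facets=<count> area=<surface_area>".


facets=16 area=813.698

10 of the 13 inputs are extreme points: [0, 2, 3, 4, 7, 8, 9, 10, 11, 12].

Facet areas (half cross-product norm):
  f1: (p4, p12, p7) → 72.0889
  f2: (p2, p11, p7) → 50.6074
  f3: (p10, p4, p8) → 24.5400
  f4: (p10, p2, p8) → 21.1835
  f5: (p10, p2, p11) → 63.1746
  f6: (p3, p12, p7) → 25.9859
  f7: (p3, p2, p7) → 23.4822
  f8: (p0, p2, p8) → 75.0548
  f9: (p0, p3, p12) → 57.9780
  f10: (p0, p3, p2) → 69.9379
  f11: (p0, p4, p8) → 72.0034
  f12: (p0, p4, p12) → 70.0327
  f13: (p9, p10, p4) → 32.6553
  f14: (p9, p10, p11) → 77.6668
  f15: (p9, p4, p7) → 23.8257
  f16: (p9, p11, p7) → 53.4804
Σ area = 813.698

Euler characteristic 10−24+16 = 2 ✓


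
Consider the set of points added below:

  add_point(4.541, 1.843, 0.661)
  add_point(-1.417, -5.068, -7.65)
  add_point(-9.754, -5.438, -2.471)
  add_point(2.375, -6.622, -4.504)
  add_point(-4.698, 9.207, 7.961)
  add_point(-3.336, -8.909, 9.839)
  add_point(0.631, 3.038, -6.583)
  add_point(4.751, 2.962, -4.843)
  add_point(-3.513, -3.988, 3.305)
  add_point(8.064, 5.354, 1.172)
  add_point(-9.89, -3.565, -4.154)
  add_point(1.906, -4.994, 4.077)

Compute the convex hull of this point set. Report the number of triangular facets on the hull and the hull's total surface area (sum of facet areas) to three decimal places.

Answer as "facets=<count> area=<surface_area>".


Points on the hull: [1, 2, 3, 4, 5, 6, 7, 9, 10, 11] (10 of 12).

Facet areas (half cross-product norm):
  f1: (p5, p4, p9) → 131.4483
  f2: (p6, p4, p10) → 102.4255
  f3: (p6, p4, p9) → 80.4940
  f4: (p2, p3, p5) → 83.6923
  f5: (p2, p4, p10) → 23.0982
  f6: (p2, p5, p4) → 121.7901
  f7: (p11, p5, p9) → 30.1938
  f8: (p11, p3, p9) → 53.8946
  f9: (p11, p3, p5) → 30.5857
  f10: (p1, p6, p10) → 39.1368
  f11: (p1, p2, p10) → 11.6720
  f12: (p1, p2, p3) → 24.2762
  f13: (p7, p3, p9) → 32.9188
  f14: (p7, p6, p9) → 11.0129
  f15: (p7, p1, p3) → 25.2841
  f16: (p7, p1, p6) → 18.2187
Σ area = 820.142

Euler characteristic 10−24+16 = 2 ✓

facets=16 area=820.142


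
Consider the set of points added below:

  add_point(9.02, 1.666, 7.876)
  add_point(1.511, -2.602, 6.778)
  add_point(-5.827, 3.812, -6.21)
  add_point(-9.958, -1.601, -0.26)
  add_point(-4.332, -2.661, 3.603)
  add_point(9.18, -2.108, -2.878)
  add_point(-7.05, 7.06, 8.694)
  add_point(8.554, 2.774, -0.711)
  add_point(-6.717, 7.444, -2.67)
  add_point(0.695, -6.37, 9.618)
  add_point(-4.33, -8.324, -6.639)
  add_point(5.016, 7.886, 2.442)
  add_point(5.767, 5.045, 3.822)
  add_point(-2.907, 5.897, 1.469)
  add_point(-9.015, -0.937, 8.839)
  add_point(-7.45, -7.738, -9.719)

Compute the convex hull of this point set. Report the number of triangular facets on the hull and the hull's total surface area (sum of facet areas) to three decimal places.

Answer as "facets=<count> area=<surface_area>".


facets=20 area=1059.452

Extreme-point indices: [0, 2, 3, 5, 6, 7, 8, 9, 10, 11, 14, 15] — 12 of 16 on the boundary.

Area of each hull facet:
  f1: (p0, p9, p5) → 66.4880
  f2: (p0, p6, p11) → 62.3128
  f3: (p0, p6, p9) → 88.0269
  f4: (p14, p6, p3) → 37.6570
  f5: (p14, p6, p9) → 44.2715
  f6: (p15, p2, p5) → 99.0087
  f7: (p15, p14, p3) → 29.6612
  f8: (p15, p14, p9) → 108.9550
  f9: (p7, p2, p5) → 41.4803
  f10: (p7, p2, p11) → 50.1545
  f11: (p7, p0, p5) → 22.4041
  f12: (p7, p0, p11) → 28.5597
  f13: (p8, p6, p11) → 67.6435
  f14: (p8, p2, p11) → 32.6439
  f15: (p8, p6, p3) → 54.0301
  f16: (p8, p15, p3) → 55.8746
  f17: (p8, p15, p2) → 16.8244
  f18: (p10, p9, p5) → 110.7900
  f19: (p10, p15, p5) → 22.8816
  f20: (p10, p15, p9) → 19.7837
Σ area = 1059.452

Euler characteristic 12−30+20 = 2 ✓


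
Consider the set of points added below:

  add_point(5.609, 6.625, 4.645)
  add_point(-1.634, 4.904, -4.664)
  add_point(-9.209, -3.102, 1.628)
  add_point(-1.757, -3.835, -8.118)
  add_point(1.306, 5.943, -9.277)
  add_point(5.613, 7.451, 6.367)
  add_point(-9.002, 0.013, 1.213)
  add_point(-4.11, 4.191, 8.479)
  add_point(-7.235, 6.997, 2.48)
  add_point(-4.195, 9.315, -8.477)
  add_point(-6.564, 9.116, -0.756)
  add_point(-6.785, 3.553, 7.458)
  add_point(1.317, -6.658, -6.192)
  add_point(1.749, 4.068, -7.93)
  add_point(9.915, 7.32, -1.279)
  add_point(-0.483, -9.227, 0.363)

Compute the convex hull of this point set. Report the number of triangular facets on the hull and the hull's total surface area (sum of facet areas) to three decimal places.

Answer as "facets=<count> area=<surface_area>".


facets=22 area=905.906

Hull vertices (13/16): indices [2, 3, 4, 5, 6, 7, 8, 9, 10, 11, 12, 14, 15].

Triangle areas on the boundary:
  f1: (p3, p15, p2) → 51.7490
  f2: (p3, p9, p2) → 81.3128
  f3: (p5, p15, p14) → 81.5045
  f4: (p5, p7, p15) → 84.1504
  f5: (p5, p9, p14) → 69.9772
  f6: (p11, p15, p2) → 47.3584
  f7: (p11, p7, p15) → 23.3359
  f8: (p12, p15, p14) → 61.4988
  f9: (p12, p3, p15) → 15.0830
  f10: (p4, p9, p14) → 33.9051
  f11: (p4, p3, p9) → 32.6498
  f12: (p4, p12, p14) → 76.6548
  f13: (p4, p12, p3) → 21.3875
  f14: (p10, p5, p9) → 55.8315
  f15: (p10, p5, p7) → 55.9725
  f16: (p8, p11, p7) → 8.6650
  f17: (p8, p10, p7) → 8.4469
  f18: (p6, p8, p10) → 13.0706
  f19: (p6, p9, p2) → 14.6902
  f20: (p6, p10, p9) → 37.1813
  f21: (p6, p11, p2) → 10.9630
  f22: (p6, p8, p11) → 20.5182
Σ area = 905.906

Euler characteristic 13−33+22 = 2 ✓


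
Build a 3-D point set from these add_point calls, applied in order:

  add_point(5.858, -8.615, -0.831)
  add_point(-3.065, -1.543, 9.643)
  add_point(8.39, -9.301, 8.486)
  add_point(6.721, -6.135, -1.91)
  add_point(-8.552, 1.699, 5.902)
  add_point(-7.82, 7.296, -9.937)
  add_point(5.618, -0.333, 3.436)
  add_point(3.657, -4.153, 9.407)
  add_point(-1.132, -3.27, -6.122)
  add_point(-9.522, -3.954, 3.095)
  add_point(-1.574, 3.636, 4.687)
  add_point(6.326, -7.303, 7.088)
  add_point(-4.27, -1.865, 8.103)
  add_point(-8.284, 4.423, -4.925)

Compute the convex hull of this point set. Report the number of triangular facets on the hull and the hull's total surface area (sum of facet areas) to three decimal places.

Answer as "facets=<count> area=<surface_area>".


12 of the 14 inputs are extreme points: [0, 1, 2, 3, 4, 5, 6, 7, 8, 9, 10, 13].

Triangle areas on the boundary:
  f1: (p1, p2, p9) → 61.5359
  f2: (p0, p2, p9) → 80.0155
  f3: (p4, p1, p9) → 23.5619
  f4: (p8, p5, p9) → 81.3079
  f5: (p8, p0, p9) → 64.0072
  f6: (p13, p5, p9) → 9.5545
  f7: (p13, p4, p9) → 34.8871
  f8: (p13, p4, p5) → 8.9220
  f9: (p7, p1, p2) → 11.4269
  f10: (p7, p6, p2) → 25.8226
  f11: (p3, p6, p5) → 81.1603
  f12: (p3, p8, p5) → 36.0645
  f13: (p3, p8, p0) → 13.0615
  f14: (p3, p0, p2) → 12.8793
  f15: (p3, p6, p2) → 40.0641
  f16: (p10, p4, p1) → 23.4016
  f17: (p10, p7, p1) → 26.3866
  f18: (p10, p7, p6) → 30.3870
  f19: (p10, p4, p5) → 59.1750
  f20: (p10, p6, p5) → 64.5957
Σ area = 788.217

Check V−E+F: 12 − 30 + 20 = 2.

facets=20 area=788.217


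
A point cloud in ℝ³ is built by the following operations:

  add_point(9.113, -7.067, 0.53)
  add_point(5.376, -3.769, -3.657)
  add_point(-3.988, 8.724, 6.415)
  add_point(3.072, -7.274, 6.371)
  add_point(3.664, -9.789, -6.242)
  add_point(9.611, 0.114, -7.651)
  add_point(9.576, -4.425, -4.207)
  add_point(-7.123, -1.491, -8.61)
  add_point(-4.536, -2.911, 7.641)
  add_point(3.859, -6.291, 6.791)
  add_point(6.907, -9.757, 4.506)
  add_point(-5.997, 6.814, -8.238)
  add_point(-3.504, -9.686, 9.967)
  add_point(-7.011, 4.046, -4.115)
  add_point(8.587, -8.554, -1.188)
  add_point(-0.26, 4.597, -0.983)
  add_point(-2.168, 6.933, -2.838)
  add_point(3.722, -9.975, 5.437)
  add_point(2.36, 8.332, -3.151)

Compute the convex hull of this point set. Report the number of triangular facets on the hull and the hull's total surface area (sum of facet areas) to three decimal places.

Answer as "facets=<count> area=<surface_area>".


facets=26 area=1088.230

Extreme-point indices: [0, 2, 4, 5, 6, 7, 8, 9, 10, 11, 12, 13, 14, 17, 18] — 15 of 19 on the boundary.

Facet areas (half cross-product norm):
  f1: (p4, p5, p7) → 79.6638
  f2: (p4, p12, p7) → 120.7875
  f3: (p11, p5, p7) → 68.7313
  f4: (p8, p12, p2) → 12.3023
  f5: (p9, p12, p2) → 73.7284
  f6: (p13, p11, p7) → 18.0097
  f7: (p13, p11, p2) → 26.9005
  f8: (p13, p8, p2) → 66.3357
  f9: (p13, p12, p7) → 70.9855
  f10: (p13, p8, p12) → 32.2505
  f11: (p18, p11, p5) → 57.2756
  f12: (p18, p11, p2) → 56.8340
  f13: (p6, p4, p5) → 21.7681
  f14: (p10, p9, p12) → 20.5530
  f15: (p17, p4, p12) → 42.3853
  f16: (p17, p10, p12) → 4.0960
  f17: (p17, p10, p4) → 18.6660
  f18: (p14, p6, p4) → 18.4693
  f19: (p14, p10, p4) → 19.4975
  f20: (p0, p14, p6) → 6.0303
  f21: (p0, p14, p10) → 6.1039
  f22: (p0, p6, p5) → 6.3224
  f23: (p0, p10, p9) → 13.2124
  f24: (p0, p18, p5) → 63.8781
  f25: (p0, p9, p2) → 64.8155
  f26: (p0, p18, p2) → 98.6276
Σ area = 1088.230

Euler characteristic 15−39+26 = 2 ✓


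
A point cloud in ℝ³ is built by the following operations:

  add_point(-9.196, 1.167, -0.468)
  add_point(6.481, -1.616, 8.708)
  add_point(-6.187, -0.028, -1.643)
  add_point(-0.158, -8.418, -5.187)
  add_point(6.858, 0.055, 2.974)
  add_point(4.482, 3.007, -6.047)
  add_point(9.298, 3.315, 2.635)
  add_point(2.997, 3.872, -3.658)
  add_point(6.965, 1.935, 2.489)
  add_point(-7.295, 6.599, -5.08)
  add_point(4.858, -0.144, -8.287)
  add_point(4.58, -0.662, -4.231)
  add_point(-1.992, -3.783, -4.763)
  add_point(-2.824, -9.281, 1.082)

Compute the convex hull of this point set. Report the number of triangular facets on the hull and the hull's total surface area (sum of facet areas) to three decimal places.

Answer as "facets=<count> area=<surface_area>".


Hull vertices (8/14): indices [0, 1, 3, 5, 6, 9, 10, 13].

Per-facet area ½‖(b−a)×(c−a)‖:
  f1: (p1, p13, p0) → 87.8690
  f2: (p1, p9, p0) → 66.3416
  f3: (p1, p9, p6) → 76.8576
  f4: (p5, p10, p6) → 16.8998
  f5: (p5, p9, p6) → 56.6142
  f6: (p5, p9, p10) → 22.2517
  f7: (p3, p9, p10) → 72.0651
  f8: (p3, p1, p13) → 48.2874
  f9: (p3, p13, p0) → 42.3437
  f10: (p3, p9, p0) → 51.1836
  f11: (p3, p10, p6) → 61.8350
  f12: (p3, p1, p6) → 68.1172
Σ area = 670.666

Check V−E+F: 8 − 18 + 12 = 2.

facets=12 area=670.666


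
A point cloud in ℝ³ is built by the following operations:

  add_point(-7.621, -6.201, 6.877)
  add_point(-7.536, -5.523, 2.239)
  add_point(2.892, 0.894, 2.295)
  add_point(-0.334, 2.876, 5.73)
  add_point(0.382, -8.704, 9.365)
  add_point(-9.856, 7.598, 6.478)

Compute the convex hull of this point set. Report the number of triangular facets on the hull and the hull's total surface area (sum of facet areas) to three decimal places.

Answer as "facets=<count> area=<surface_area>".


Extreme-point indices: [0, 1, 2, 3, 4, 5] — 6 of 6 on the boundary.

Per-facet area ½‖(b−a)×(c−a)‖:
  f1: (p1, p2, p5) → 80.1295
  f2: (p4, p1, p2) → 60.4493
  f3: (p0, p1, p5) → 32.3141
  f4: (p0, p4, p5) → 55.0181
  f5: (p0, p4, p1) → 19.5175
  f6: (p3, p2, p5) → 16.9428
  f7: (p3, p4, p5) → 57.7203
  f8: (p3, p4, p2) → 30.4141
Σ area = 352.506

Check V−E+F: 6 − 12 + 8 = 2.

facets=8 area=352.506


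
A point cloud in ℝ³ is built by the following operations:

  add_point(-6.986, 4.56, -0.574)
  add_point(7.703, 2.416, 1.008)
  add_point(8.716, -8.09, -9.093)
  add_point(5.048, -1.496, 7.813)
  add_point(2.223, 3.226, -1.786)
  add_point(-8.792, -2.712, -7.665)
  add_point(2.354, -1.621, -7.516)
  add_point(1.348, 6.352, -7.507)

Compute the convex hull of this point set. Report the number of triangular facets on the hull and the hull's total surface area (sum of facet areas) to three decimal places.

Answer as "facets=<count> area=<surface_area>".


facets=8 area=663.003

Hull vertices (6/8): indices [0, 1, 2, 3, 5, 7].

Area of each hull facet:
  f1: (p7, p2, p5) → 107.1317
  f2: (p3, p2, p5) → 158.3844
  f3: (p0, p7, p5) → 55.6885
  f4: (p0, p3, p5) → 79.7188
  f5: (p1, p7, p2) → 80.5300
  f6: (p1, p3, p2) → 58.5975
  f7: (p1, p0, p7) → 61.9029
  f8: (p1, p0, p3) → 61.0497
Σ area = 663.003

Euler characteristic 6−12+8 = 2 ✓


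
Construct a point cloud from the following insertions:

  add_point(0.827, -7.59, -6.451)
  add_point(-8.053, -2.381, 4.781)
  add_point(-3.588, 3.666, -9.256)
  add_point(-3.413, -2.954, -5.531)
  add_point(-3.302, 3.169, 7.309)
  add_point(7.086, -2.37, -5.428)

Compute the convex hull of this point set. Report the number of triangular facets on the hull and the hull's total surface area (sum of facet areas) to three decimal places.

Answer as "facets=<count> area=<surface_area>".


facets=8 area=430.533

6 of the 6 inputs are extreme points: [0, 1, 2, 3, 4, 5].

Area of each hull facet:
  f1: (p4, p2, p1) → 60.7882
  f2: (p4, p2, p5) → 100.6364
  f3: (p0, p2, p5) → 48.9797
  f4: (p0, p4, p1) → 58.4076
  f5: (p0, p4, p5) → 70.2923
  f6: (p3, p2, p1) → 39.5534
  f7: (p3, p0, p1) → 32.2337
  f8: (p3, p0, p2) → 19.6418
Σ area = 430.533

Euler: V−E+F = 6−12+8 = 2.


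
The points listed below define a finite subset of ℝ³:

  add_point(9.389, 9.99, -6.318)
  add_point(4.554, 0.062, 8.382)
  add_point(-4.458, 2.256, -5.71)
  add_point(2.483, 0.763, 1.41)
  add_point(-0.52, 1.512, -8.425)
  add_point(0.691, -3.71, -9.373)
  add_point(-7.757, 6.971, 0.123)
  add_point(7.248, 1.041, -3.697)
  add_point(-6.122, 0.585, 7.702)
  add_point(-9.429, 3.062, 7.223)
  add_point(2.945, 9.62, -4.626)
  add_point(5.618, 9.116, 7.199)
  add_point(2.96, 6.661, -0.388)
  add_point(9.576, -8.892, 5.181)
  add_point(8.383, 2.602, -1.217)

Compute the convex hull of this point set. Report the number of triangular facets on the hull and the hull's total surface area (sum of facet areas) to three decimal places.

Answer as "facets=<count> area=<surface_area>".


Hull vertices (11/15): indices [0, 1, 2, 4, 5, 6, 8, 9, 10, 11, 13].

Per-facet area ½‖(b−a)×(c−a)‖:
  f1: (p5, p0, p13) → 144.9406
  f2: (p11, p0, p13) → 129.7222
  f3: (p6, p11, p9) → 62.4814
  f4: (p1, p11, p9) → 65.5947
  f5: (p1, p11, p13) → 33.9011
  f6: (p4, p5, p0) → 31.6106
  f7: (p8, p1, p9) → 12.4608
  f8: (p8, p1, p13) → 50.2890
  f9: (p8, p5, p9) → 37.2222
  f10: (p8, p5, p13) → 146.4082
  f11: (p10, p4, p0) → 30.6064
  f12: (p10, p11, p0) → 40.4554
  f13: (p10, p6, p11) → 71.3825
  f14: (p2, p4, p5) → 11.9200
  f15: (p2, p5, p9) → 46.0924
  f16: (p2, p6, p9) → 30.7645
  f17: (p2, p10, p6) → 42.1987
  f18: (p2, p10, p4) → 23.1985
Σ area = 1011.250

Check V−E+F: 11 − 27 + 18 = 2.

facets=18 area=1011.250


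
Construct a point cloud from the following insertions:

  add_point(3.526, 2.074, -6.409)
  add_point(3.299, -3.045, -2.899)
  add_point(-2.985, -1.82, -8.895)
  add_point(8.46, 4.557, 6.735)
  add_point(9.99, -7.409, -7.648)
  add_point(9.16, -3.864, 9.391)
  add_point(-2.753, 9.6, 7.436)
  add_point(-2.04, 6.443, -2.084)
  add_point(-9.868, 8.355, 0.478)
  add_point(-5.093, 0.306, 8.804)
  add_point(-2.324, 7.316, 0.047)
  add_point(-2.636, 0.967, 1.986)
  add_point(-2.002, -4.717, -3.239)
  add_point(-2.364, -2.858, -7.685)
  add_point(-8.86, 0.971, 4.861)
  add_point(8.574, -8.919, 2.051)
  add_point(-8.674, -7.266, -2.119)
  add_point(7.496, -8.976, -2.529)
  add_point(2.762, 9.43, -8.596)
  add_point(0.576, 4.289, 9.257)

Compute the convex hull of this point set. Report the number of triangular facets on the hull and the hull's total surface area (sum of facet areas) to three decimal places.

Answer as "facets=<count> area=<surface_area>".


Hull vertices (13/20): indices [2, 3, 4, 5, 6, 8, 9, 14, 15, 16, 17, 18, 19].

Triangle areas on the boundary:
  f1: (p18, p6, p8) → 76.9026
  f2: (p15, p5, p4) → 31.2700
  f3: (p15, p16, p5) → 77.9257
  f4: (p9, p16, p5) → 101.4655
  f5: (p2, p16, p4) → 71.5733
  f6: (p2, p18, p4) → 89.4048
  f7: (p2, p16, p8) → 76.7106
  f8: (p2, p18, p8) → 89.5622
  f9: (p3, p18, p6) → 97.6340
  f10: (p3, p5, p4) → 76.8094
  f11: (p3, p18, p4) → 140.6069
  f12: (p17, p16, p4) → 43.7263
  f13: (p17, p15, p4) → 9.2893
  f14: (p17, p15, p16) → 37.4798
  f15: (p14, p16, p8) → 44.1332
  f16: (p14, p9, p16) → 27.6744
  f17: (p14, p6, p8) → 40.9513
  f18: (p14, p9, p6) → 26.5565
  f19: (p19, p9, p6) → 22.6481
  f20: (p19, p9, p5) → 40.2906
  f21: (p19, p3, p6) → 25.0650
  f22: (p19, p3, p5) → 36.6387
Σ area = 1284.318

Check V−E+F: 13 − 33 + 22 = 2.

facets=22 area=1284.318


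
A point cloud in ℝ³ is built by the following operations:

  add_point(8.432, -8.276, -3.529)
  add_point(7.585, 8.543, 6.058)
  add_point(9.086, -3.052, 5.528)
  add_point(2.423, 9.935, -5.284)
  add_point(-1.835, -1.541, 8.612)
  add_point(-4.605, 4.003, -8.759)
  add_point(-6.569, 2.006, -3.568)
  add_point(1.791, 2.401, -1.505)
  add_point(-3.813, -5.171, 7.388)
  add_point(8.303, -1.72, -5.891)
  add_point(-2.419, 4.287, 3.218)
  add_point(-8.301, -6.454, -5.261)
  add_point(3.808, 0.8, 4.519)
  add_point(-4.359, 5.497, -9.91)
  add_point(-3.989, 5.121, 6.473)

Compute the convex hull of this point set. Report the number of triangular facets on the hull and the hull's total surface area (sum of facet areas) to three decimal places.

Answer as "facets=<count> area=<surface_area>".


Points on the hull: [0, 1, 2, 3, 4, 6, 8, 9, 11, 13, 14] (11 of 15).

Per-facet area ½‖(b−a)×(c−a)‖:
  f1: (p13, p0, p11) → 112.0542
  f2: (p13, p14, p3) → 66.1964
  f3: (p9, p0, p2) → 35.9446
  f4: (p9, p13, p3) → 60.5369
  f5: (p9, p13, p0) → 43.8394
  f6: (p8, p4, p2) → 23.8946
  f7: (p8, p0, p2) → 69.1476
  f8: (p8, p0, p11) → 103.7852
  f9: (p8, p14, p11) → 69.6649
  f10: (p8, p14, p4) → 13.1985
  f11: (p1, p4, p2) → 64.5931
  f12: (p1, p14, p4) → 44.2014
  f13: (p1, p14, p3) → 71.4180
  f14: (p1, p9, p2) → 67.2242
  f15: (p1, p9, p3) → 79.4917
  f16: (p6, p14, p11) → 41.1929
  f17: (p6, p13, p11) → 31.3237
  f18: (p6, p13, p14) → 33.5217
Σ area = 1031.229

Euler characteristic 11−27+18 = 2 ✓

facets=18 area=1031.229


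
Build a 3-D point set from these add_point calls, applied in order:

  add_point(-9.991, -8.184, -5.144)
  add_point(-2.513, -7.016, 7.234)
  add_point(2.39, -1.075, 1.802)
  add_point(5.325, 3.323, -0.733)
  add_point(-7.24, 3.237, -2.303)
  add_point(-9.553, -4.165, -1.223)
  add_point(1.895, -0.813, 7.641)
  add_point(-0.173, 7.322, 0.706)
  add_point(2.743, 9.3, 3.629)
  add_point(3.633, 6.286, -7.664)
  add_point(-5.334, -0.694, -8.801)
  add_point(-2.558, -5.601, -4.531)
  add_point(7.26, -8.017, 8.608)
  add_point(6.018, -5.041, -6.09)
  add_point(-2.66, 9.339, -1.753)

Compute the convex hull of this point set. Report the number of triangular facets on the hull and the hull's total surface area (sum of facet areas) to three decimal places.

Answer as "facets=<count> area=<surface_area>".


facets=20 area=948.061

Hull vertices (12/15): indices [0, 1, 3, 4, 5, 6, 8, 9, 10, 12, 13, 14].

Area of each hull facet:
  f1: (p9, p10, p14) → 50.3262
  f2: (p1, p12, p0) → 56.5830
  f3: (p13, p12, p0) → 122.9425
  f4: (p13, p10, p0) → 59.2292
  f5: (p13, p9, p10) → 60.5696
  f6: (p3, p13, p12) → 70.0706
  f7: (p3, p13, p9) → 38.0512
  f8: (p5, p1, p0) → 29.5129
  f9: (p8, p3, p12) → 55.8148
  f10: (p8, p9, p14) → 34.9003
  f11: (p8, p3, p9) → 29.9959
  f12: (p6, p1, p12) → 32.8388
  f13: (p6, p8, p12) → 33.5743
  f14: (p6, p8, p1) → 26.0390
  f15: (p4, p5, p1) → 43.9508
  f16: (p4, p8, p1) → 94.5421
  f17: (p4, p8, p14) → 25.7325
  f18: (p4, p10, p14) → 28.4289
  f19: (p4, p10, p0) → 37.3459
  f20: (p4, p5, p0) → 17.6128
Σ area = 948.061

Euler: V−E+F = 12−30+20 = 2.


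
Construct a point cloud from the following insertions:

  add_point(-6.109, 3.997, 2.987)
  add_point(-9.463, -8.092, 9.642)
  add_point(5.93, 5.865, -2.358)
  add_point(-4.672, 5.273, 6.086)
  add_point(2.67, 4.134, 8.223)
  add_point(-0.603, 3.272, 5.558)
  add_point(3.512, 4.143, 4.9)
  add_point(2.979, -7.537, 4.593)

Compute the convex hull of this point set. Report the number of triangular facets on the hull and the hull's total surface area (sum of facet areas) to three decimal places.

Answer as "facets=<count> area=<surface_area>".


6 of the 8 inputs are extreme points: [0, 1, 2, 3, 4, 7].

Triangle areas on the boundary:
  f1: (p3, p0, p1) → 25.8922
  f2: (p3, p0, p2) → 24.2063
  f3: (p4, p3, p1) → 56.2389
  f4: (p4, p3, p2) → 43.3171
  f5: (p7, p0, p1) → 86.1595
  f6: (p7, p0, p2) → 89.9108
  f7: (p7, p4, p1) → 81.7789
  f8: (p7, p4, p2) → 67.8294
Σ area = 475.333

Euler characteristic 6−12+8 = 2 ✓

facets=8 area=475.333
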